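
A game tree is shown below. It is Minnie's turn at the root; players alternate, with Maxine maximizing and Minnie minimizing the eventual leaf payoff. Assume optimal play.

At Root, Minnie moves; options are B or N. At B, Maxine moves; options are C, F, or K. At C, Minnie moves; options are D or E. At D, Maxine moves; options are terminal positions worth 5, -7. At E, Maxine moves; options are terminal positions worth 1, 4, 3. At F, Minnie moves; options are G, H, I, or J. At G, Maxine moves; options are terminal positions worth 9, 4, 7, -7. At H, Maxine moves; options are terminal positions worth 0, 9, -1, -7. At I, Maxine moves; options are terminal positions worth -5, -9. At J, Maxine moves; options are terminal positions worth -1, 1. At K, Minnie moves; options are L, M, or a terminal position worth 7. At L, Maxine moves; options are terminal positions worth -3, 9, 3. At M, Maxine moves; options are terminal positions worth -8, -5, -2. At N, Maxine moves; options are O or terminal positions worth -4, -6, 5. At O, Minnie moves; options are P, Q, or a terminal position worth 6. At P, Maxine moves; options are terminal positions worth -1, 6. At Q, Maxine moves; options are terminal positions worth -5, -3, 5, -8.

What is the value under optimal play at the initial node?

4

D (Maxine): max(5, -7) = 5
E (Maxine): max(1, 4, 3) = 4
C (Minnie): min(5, 4) = 4
G (Maxine): max(9, 4, 7, -7) = 9
H (Maxine): max(0, 9, -1, -7) = 9
I (Maxine): max(-5, -9) = -5
J (Maxine): max(-1, 1) = 1
F (Minnie): min(9, 9, -5, 1) = -5
L (Maxine): max(-3, 9, 3) = 9
M (Maxine): max(-8, -5, -2) = -2
K (Minnie): min(9, -2, 7) = -2
B (Maxine): max(4, -5, -2) = 4
P (Maxine): max(-1, 6) = 6
Q (Maxine): max(-5, -3, 5, -8) = 5
O (Minnie): min(6, 5, 6) = 5
N (Maxine): max(5, -4, -6, 5) = 5
Root (Minnie): min(4, 5) = 4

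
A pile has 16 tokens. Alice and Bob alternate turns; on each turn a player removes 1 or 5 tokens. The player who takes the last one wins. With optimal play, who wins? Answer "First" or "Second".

Second

i:   0  1  2  3  4  5  6  7  8  9 10 11 12 13 14 15 16
     L  W  L  W  L  W  L  W  L  W  L  W  L  W  L  W  L
Position 16 is L, so the second player wins.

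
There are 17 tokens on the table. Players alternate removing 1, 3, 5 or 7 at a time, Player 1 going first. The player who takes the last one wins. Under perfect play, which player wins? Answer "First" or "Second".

i:   0  1  2  3  4  5  6  7  8  9 10 11 12 13 14 15 16 17
     L  W  L  W  L  W  L  W  L  W  L  W  L  W  L  W  L  W
Position 17 is W, so the first player wins.

First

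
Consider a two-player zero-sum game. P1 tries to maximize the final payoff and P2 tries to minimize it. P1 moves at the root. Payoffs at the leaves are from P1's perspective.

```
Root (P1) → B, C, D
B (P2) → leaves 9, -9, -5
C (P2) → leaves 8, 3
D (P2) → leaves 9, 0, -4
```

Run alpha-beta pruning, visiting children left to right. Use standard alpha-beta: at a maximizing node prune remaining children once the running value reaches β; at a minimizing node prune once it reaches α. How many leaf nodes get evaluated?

7

B [α=-∞,β=+∞]: v=-9
C [α=-9,β=+∞]: v=3
D [α=3,β=+∞]: v=0 after child 2 ≤ α → α-cutoff, skip 1
Root [α=-∞,β=+∞]: v=3
Leaves evaluated: 7 of 8.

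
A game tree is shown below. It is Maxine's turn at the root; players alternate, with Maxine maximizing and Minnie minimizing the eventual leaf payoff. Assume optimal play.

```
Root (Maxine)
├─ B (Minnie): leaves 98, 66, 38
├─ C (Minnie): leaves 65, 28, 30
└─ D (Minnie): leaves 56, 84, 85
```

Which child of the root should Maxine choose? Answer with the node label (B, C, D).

B (Minnie): min(98, 66, 38) = 38
C (Minnie): min(65, 28, 30) = 28
D (Minnie): min(56, 84, 85) = 56
Root (Maxine): max(38, 28, 56) = 56
Maxine picks the child with the highest value: D (value 56).

D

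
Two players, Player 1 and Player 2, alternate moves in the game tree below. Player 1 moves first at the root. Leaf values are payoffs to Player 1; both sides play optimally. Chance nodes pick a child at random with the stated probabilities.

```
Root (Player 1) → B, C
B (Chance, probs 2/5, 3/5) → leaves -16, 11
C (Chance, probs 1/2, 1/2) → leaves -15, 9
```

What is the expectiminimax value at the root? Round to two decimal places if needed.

0.2

B (Chance): 2/5·-16 + 3/5·11 = 0.2
C (Chance): 1/2·-15 + 1/2·9 = -3
Root (Player 1): max(0.2, -3) = 0.2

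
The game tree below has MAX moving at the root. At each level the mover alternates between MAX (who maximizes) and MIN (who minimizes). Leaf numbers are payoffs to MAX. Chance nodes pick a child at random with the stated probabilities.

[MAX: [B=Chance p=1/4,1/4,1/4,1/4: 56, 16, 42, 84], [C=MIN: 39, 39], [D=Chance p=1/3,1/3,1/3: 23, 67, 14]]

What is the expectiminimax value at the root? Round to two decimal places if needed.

B (Chance): 1/4·56 + 1/4·16 + 1/4·42 + 1/4·84 = 49.5
C (MIN): min(39, 39) = 39
D (Chance): 1/3·23 + 1/3·67 + 1/3·14 = 34.67
Root (MAX): max(49.5, 39, 34.67) = 49.5

49.5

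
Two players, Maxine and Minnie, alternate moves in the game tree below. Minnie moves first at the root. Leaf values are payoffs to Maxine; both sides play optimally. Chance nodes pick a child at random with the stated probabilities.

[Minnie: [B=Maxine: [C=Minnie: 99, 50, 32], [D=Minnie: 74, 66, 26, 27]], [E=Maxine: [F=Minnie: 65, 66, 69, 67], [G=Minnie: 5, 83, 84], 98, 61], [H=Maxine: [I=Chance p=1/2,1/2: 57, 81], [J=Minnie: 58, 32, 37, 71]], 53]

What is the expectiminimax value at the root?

32

C (Minnie): min(99, 50, 32) = 32
D (Minnie): min(74, 66, 26, 27) = 26
B (Maxine): max(32, 26) = 32
F (Minnie): min(65, 66, 69, 67) = 65
G (Minnie): min(5, 83, 84) = 5
E (Maxine): max(65, 5, 98, 61) = 98
I (Chance): 1/2·57 + 1/2·81 = 69
J (Minnie): min(58, 32, 37, 71) = 32
H (Maxine): max(69, 32) = 69
Root (Minnie): min(32, 98, 69, 53) = 32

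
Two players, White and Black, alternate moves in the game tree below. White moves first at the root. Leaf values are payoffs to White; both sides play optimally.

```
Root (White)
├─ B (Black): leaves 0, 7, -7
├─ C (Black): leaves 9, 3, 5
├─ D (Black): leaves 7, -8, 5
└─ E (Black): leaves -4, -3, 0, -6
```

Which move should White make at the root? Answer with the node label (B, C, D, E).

B (Black): min(0, 7, -7) = -7
C (Black): min(9, 3, 5) = 3
D (Black): min(7, -8, 5) = -8
E (Black): min(-4, -3, 0, -6) = -6
Root (White): max(-7, 3, -8, -6) = 3
White picks the child with the highest value: C (value 3).

C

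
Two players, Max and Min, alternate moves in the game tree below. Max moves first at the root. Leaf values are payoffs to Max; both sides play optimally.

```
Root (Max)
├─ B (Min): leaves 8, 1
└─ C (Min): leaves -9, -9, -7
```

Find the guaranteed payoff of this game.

B (Min): min(8, 1) = 1
C (Min): min(-9, -9, -7) = -9
Root (Max): max(1, -9) = 1

1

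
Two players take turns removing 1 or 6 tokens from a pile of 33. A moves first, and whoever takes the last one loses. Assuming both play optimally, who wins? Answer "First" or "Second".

Second

W/L table (W = player to move can force a win):
i:   0  1  2  3  4  5  6  7  8  9 10 11 12 13 14 15 16 17 18 19 20 21 22 23 24 25 26 27 28 29 30 31 32 33
     W  L  W  L  W  L  W  W  L  W  L  W  L  W  W  L  W  L  W  L  W  W  L  W  L  W  L  W  W  L  W  L  W  L
Position 33 is L, so the second player wins.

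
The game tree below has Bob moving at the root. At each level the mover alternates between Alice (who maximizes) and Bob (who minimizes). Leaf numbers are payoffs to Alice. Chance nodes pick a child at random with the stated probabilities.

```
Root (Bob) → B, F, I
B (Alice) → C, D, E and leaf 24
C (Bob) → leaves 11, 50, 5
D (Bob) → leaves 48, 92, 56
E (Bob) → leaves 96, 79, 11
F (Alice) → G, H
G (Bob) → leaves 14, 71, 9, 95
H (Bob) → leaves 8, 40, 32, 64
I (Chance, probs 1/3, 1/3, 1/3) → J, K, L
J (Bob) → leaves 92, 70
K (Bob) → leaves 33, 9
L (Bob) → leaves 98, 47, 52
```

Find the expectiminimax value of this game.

9

C (Bob): min(11, 50, 5) = 5
D (Bob): min(48, 92, 56) = 48
E (Bob): min(96, 79, 11) = 11
B (Alice): max(5, 48, 11, 24) = 48
G (Bob): min(14, 71, 9, 95) = 9
H (Bob): min(8, 40, 32, 64) = 8
F (Alice): max(9, 8) = 9
J (Bob): min(92, 70) = 70
K (Bob): min(33, 9) = 9
L (Bob): min(98, 47, 52) = 47
I (Chance): 1/3·70 + 1/3·9 + 1/3·47 = 42
Root (Bob): min(48, 9, 42) = 9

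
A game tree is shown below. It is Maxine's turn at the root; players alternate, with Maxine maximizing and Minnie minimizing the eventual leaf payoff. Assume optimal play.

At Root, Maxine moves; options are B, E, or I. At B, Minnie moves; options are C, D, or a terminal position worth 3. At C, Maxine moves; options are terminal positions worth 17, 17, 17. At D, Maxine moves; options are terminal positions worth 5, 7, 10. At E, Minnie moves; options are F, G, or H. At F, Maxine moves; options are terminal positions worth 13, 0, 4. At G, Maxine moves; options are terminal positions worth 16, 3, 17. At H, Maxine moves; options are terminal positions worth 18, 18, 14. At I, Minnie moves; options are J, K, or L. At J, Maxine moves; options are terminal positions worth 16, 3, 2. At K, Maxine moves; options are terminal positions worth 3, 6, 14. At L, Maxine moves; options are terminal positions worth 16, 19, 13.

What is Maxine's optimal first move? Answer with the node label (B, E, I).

I

C (Maxine): max(17, 17, 17) = 17
D (Maxine): max(5, 7, 10) = 10
B (Minnie): min(17, 10, 3) = 3
F (Maxine): max(13, 0, 4) = 13
G (Maxine): max(16, 3, 17) = 17
H (Maxine): max(18, 18, 14) = 18
E (Minnie): min(13, 17, 18) = 13
J (Maxine): max(16, 3, 2) = 16
K (Maxine): max(3, 6, 14) = 14
L (Maxine): max(16, 19, 13) = 19
I (Minnie): min(16, 14, 19) = 14
Root (Maxine): max(3, 13, 14) = 14
Maxine picks the child with the highest value: I (value 14).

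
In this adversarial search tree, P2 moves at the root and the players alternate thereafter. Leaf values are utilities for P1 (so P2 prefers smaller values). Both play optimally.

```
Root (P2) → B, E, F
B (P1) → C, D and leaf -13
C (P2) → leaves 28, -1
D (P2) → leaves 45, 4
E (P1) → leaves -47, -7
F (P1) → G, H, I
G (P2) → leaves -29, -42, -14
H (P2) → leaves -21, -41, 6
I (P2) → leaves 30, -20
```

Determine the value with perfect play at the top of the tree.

-20

C (P2): min(28, -1) = -1
D (P2): min(45, 4) = 4
B (P1): max(-1, 4, -13) = 4
E (P1): max(-47, -7) = -7
G (P2): min(-29, -42, -14) = -42
H (P2): min(-21, -41, 6) = -41
I (P2): min(30, -20) = -20
F (P1): max(-42, -41, -20) = -20
Root (P2): min(4, -7, -20) = -20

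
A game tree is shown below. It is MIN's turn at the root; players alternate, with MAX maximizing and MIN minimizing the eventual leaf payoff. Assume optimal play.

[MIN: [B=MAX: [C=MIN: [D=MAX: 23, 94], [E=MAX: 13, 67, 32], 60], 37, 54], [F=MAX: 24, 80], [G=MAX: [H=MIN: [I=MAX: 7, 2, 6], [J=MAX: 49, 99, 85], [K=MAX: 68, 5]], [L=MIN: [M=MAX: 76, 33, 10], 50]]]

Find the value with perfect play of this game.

D (MAX): max(23, 94) = 94
E (MAX): max(13, 67, 32) = 67
C (MIN): min(94, 67, 60) = 60
B (MAX): max(60, 37, 54) = 60
F (MAX): max(24, 80) = 80
I (MAX): max(7, 2, 6) = 7
J (MAX): max(49, 99, 85) = 99
K (MAX): max(68, 5) = 68
H (MIN): min(7, 99, 68) = 7
M (MAX): max(76, 33, 10) = 76
L (MIN): min(76, 50) = 50
G (MAX): max(7, 50) = 50
Root (MIN): min(60, 80, 50) = 50

50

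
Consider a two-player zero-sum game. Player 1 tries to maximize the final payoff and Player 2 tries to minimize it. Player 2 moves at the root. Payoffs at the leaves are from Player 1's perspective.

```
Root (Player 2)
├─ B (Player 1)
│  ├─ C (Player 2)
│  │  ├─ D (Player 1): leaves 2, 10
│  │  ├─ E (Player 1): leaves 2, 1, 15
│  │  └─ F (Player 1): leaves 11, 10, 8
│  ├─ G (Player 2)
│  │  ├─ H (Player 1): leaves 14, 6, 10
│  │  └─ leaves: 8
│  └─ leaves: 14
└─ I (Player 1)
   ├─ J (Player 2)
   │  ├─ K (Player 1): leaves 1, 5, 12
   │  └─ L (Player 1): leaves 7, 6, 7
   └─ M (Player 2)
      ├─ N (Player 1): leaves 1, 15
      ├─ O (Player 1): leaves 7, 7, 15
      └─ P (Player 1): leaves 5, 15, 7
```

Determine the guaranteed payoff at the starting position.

D (Player 1): max(2, 10) = 10
E (Player 1): max(2, 1, 15) = 15
F (Player 1): max(11, 10, 8) = 11
C (Player 2): min(10, 15, 11) = 10
H (Player 1): max(14, 6, 10) = 14
G (Player 2): min(14, 8) = 8
B (Player 1): max(10, 8, 14) = 14
K (Player 1): max(1, 5, 12) = 12
L (Player 1): max(7, 6, 7) = 7
J (Player 2): min(12, 7) = 7
N (Player 1): max(1, 15) = 15
O (Player 1): max(7, 7, 15) = 15
P (Player 1): max(5, 15, 7) = 15
M (Player 2): min(15, 15, 15) = 15
I (Player 1): max(7, 15) = 15
Root (Player 2): min(14, 15) = 14

14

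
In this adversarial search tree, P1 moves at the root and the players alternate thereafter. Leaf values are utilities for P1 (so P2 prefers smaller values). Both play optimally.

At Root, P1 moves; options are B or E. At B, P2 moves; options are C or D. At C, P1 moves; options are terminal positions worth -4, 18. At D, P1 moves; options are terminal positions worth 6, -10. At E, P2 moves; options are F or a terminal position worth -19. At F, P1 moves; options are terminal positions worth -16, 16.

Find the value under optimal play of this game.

6

C (P1): max(-4, 18) = 18
D (P1): max(6, -10) = 6
B (P2): min(18, 6) = 6
F (P1): max(-16, 16) = 16
E (P2): min(16, -19) = -19
Root (P1): max(6, -19) = 6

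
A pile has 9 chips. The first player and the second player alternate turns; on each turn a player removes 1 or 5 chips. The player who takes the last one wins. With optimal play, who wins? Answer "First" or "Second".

i:   0  1  2  3  4  5  6  7  8  9
     L  W  L  W  L  W  L  W  L  W
Position 9 is W, so the first player wins.

First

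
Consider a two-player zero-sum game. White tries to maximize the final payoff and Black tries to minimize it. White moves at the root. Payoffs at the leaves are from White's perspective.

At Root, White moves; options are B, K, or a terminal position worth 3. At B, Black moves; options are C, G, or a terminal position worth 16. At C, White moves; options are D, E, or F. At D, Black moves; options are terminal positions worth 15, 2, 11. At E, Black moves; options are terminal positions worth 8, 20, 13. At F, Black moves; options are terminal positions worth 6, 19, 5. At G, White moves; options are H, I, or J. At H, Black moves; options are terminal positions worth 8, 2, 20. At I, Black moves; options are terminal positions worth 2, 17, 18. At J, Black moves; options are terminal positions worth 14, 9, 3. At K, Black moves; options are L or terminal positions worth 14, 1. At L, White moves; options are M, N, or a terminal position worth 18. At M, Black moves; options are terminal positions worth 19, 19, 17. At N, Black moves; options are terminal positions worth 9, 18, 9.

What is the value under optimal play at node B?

3

D: min(15, 2, 11) = 2
E: min(8, 20, 13) = 8
F: min(6, 19, 5) = 5
C: max(2, 8, 5) = 8
H: min(8, 2, 20) = 2
I: min(2, 17, 18) = 2
J: min(14, 9, 3) = 3
G: max(2, 2, 3) = 3
B: min(8, 3, 16) = 3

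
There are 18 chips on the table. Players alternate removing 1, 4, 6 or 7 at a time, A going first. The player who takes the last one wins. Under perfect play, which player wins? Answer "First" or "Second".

Positions where the player to move wins (W) vs loses (L):
i:   0  1  2  3  4  5  6  7  8  9 10 11 12 13 14 15 16 17 18
     L  W  L  W  W  L  W  W  W  W  L  W  W  L  W  L  W  W  L
Position 18 is L, so the second player wins.

Second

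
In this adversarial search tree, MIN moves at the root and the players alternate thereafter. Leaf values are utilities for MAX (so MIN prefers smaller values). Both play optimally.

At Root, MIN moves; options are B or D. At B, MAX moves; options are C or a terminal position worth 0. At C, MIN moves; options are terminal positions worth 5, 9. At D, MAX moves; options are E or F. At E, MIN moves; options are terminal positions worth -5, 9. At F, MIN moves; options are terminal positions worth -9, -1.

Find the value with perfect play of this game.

C (MIN): min(5, 9) = 5
B (MAX): max(5, 0) = 5
E (MIN): min(-5, 9) = -5
F (MIN): min(-9, -1) = -9
D (MAX): max(-5, -9) = -5
Root (MIN): min(5, -5) = -5

-5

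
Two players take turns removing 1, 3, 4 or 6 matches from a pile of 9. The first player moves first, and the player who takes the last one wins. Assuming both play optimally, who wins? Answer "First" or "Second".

Second

Positions where the player to move wins (W) vs loses (L):
i:   0  1  2  3  4  5  6  7  8  9
     L  W  L  W  W  W  W  L  W  L
Position 9 is L, so the second player wins.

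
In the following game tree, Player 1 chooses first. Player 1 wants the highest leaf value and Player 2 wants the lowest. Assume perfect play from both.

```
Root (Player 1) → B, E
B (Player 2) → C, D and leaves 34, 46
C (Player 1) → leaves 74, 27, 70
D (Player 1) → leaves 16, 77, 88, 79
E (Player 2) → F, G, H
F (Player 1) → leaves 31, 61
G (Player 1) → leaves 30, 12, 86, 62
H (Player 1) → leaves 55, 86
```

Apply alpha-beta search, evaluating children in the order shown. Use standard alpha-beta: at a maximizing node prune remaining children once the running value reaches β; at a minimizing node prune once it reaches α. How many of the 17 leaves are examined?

14

C [α=-∞,β=+∞]: v=74
D [α=-∞,β=74]: v=77 after child 2 ≥ β → β-cutoff, skip 2
B [α=-∞,β=+∞]: v=34
F [α=34,β=+∞]: v=61
G [α=34,β=61]: v=86 after child 3 ≥ β → β-cutoff, skip 1
H [α=34,β=61]: v=86
E [α=34,β=+∞]: v=61
Root [α=-∞,β=+∞]: v=61
Leaves evaluated: 14 of 17.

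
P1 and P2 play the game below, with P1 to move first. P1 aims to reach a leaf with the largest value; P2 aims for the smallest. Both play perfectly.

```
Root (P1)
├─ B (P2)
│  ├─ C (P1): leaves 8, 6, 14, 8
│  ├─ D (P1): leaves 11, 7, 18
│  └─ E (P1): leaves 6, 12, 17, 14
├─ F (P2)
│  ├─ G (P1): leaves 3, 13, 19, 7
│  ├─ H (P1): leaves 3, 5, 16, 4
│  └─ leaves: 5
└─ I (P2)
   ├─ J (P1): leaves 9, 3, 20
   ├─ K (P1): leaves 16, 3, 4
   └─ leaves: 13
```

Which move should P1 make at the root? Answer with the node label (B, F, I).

C (P1): max(8, 6, 14, 8) = 14
D (P1): max(11, 7, 18) = 18
E (P1): max(6, 12, 17, 14) = 17
B (P2): min(14, 18, 17) = 14
G (P1): max(3, 13, 19, 7) = 19
H (P1): max(3, 5, 16, 4) = 16
F (P2): min(19, 16, 5) = 5
J (P1): max(9, 3, 20) = 20
K (P1): max(16, 3, 4) = 16
I (P2): min(20, 16, 13) = 13
Root (P1): max(14, 5, 13) = 14
P1 picks the child with the highest value: B (value 14).

B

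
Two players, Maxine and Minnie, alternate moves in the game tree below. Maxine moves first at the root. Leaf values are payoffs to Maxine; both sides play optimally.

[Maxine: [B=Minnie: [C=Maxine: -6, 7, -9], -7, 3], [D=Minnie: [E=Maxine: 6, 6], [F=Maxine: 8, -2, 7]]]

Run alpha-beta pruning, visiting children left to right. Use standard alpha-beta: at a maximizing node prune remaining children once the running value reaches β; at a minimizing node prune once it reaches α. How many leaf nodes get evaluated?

C [α=-∞,β=+∞]: v=7
B [α=-∞,β=+∞]: v=-7
E [α=-7,β=+∞]: v=6
F [α=-7,β=6]: v=8 after child 1 ≥ β → β-cutoff, skip 2
D [α=-7,β=+∞]: v=6
Root [α=-∞,β=+∞]: v=6
Leaves evaluated: 8 of 10.

8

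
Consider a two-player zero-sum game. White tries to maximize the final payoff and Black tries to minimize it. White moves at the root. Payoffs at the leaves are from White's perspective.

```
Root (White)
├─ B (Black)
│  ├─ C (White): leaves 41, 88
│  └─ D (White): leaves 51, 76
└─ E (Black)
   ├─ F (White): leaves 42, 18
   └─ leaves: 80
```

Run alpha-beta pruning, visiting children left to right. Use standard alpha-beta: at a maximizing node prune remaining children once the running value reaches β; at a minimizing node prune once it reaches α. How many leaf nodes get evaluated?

6

C [α=-∞,β=+∞]: v=88
D [α=-∞,β=88]: v=76
B [α=-∞,β=+∞]: v=76
F [α=76,β=+∞]: v=42
E [α=76,β=+∞]: v=42 after child 1 ≤ α → α-cutoff, skip 1
Root [α=-∞,β=+∞]: v=76
Leaves evaluated: 6 of 7.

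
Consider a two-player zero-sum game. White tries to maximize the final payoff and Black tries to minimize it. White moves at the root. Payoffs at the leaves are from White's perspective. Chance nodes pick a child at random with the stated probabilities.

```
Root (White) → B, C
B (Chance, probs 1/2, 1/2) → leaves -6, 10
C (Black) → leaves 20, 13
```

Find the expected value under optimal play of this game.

13

B (Chance): 1/2·-6 + 1/2·10 = 2
C (Black): min(20, 13) = 13
Root (White): max(2, 13) = 13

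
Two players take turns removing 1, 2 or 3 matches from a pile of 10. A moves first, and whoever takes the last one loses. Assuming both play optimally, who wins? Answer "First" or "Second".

Compute winning (W) and losing (L) positions by backward induction:
i:   0  1  2  3  4  5  6  7  8  9 10
     W  L  W  W  W  L  W  W  W  L  W
Position 10 is W, so the first player wins.

First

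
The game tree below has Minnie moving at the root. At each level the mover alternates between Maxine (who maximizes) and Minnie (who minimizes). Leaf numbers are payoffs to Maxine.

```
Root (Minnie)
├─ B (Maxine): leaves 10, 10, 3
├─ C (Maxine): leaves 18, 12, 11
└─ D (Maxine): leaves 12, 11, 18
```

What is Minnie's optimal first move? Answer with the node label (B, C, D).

B

B (Maxine): max(10, 10, 3) = 10
C (Maxine): max(18, 12, 11) = 18
D (Maxine): max(12, 11, 18) = 18
Root (Minnie): min(10, 18, 18) = 10
Minnie picks the child with the lowest value: B (value 10).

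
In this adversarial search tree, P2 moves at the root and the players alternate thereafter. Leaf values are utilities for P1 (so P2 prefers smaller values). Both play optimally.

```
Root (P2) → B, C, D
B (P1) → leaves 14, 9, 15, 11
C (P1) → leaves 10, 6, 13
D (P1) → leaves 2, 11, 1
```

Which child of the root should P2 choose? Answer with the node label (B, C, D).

B (P1): max(14, 9, 15, 11) = 15
C (P1): max(10, 6, 13) = 13
D (P1): max(2, 11, 1) = 11
Root (P2): min(15, 13, 11) = 11
P2 picks the child with the lowest value: D (value 11).

D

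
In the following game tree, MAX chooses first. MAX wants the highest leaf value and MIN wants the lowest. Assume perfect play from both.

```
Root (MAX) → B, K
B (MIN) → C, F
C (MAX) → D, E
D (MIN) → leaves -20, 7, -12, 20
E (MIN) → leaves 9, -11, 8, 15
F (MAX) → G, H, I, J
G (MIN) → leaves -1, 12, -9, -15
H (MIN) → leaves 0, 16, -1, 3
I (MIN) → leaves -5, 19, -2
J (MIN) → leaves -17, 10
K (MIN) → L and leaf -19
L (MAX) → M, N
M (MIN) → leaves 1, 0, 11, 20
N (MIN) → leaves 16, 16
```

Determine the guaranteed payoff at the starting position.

D (MIN): min(-20, 7, -12, 20) = -20
E (MIN): min(9, -11, 8, 15) = -11
C (MAX): max(-20, -11) = -11
G (MIN): min(-1, 12, -9, -15) = -15
H (MIN): min(0, 16, -1, 3) = -1
I (MIN): min(-5, 19, -2) = -5
J (MIN): min(-17, 10) = -17
F (MAX): max(-15, -1, -5, -17) = -1
B (MIN): min(-11, -1) = -11
M (MIN): min(1, 0, 11, 20) = 0
N (MIN): min(16, 16) = 16
L (MAX): max(0, 16) = 16
K (MIN): min(16, -19) = -19
Root (MAX): max(-11, -19) = -11

-11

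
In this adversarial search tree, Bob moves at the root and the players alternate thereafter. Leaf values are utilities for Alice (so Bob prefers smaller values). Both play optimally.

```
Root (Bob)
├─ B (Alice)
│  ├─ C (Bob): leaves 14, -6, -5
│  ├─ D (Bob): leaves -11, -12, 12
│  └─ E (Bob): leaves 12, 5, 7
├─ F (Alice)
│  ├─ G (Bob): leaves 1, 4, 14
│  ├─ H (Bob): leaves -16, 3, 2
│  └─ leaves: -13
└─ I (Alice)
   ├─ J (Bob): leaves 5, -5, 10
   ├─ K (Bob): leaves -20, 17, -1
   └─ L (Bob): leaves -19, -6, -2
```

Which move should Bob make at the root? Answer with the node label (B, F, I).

C (Bob): min(14, -6, -5) = -6
D (Bob): min(-11, -12, 12) = -12
E (Bob): min(12, 5, 7) = 5
B (Alice): max(-6, -12, 5) = 5
G (Bob): min(1, 4, 14) = 1
H (Bob): min(-16, 3, 2) = -16
F (Alice): max(1, -16, -13) = 1
J (Bob): min(5, -5, 10) = -5
K (Bob): min(-20, 17, -1) = -20
L (Bob): min(-19, -6, -2) = -19
I (Alice): max(-5, -20, -19) = -5
Root (Bob): min(5, 1, -5) = -5
Bob picks the child with the lowest value: I (value -5).

I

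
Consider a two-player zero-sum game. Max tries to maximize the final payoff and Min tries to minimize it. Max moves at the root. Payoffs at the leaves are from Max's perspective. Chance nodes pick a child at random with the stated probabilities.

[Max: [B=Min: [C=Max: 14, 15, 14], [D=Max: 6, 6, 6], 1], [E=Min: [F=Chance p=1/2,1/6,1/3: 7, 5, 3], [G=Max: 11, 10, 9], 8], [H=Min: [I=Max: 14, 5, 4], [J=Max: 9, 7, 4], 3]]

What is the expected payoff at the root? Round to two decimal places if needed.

C (Max): max(14, 15, 14) = 15
D (Max): max(6, 6, 6) = 6
B (Min): min(15, 6, 1) = 1
F (Chance): 1/2·7 + 1/6·5 + 1/3·3 = 5.33
G (Max): max(11, 10, 9) = 11
E (Min): min(5.33, 11, 8) = 5.33
I (Max): max(14, 5, 4) = 14
J (Max): max(9, 7, 4) = 9
H (Min): min(14, 9, 3) = 3
Root (Max): max(1, 5.33, 3) = 5.33

5.33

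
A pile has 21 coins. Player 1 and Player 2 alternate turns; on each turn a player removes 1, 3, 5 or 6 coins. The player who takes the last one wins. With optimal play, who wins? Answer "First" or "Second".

First

W/L table (W = player to move can force a win):
i:   0  1  2  3  4  5  6  7  8  9 10 11 12 13 14 15 16 17 18 19 20 21
     L  W  L  W  L  W  W  W  W  W  W  L  W  L  W  L  W  W  W  W  W  W
Position 21 is W, so the first player wins.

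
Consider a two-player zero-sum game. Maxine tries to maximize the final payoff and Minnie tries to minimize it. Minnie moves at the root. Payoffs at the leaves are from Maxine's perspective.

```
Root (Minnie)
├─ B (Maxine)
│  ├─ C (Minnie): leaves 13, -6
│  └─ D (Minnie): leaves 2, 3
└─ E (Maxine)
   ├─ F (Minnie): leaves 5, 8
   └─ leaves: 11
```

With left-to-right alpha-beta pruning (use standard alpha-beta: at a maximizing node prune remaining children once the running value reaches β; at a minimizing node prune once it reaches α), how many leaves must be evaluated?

C [α=-∞,β=+∞]: v=-6
D [α=-6,β=+∞]: v=2
B [α=-∞,β=+∞]: v=2
F [α=-∞,β=2]: v=5
E [α=-∞,β=2]: v=5 after child 1 ≥ β → β-cutoff, skip 1
Root [α=-∞,β=+∞]: v=2
Leaves evaluated: 6 of 7.

6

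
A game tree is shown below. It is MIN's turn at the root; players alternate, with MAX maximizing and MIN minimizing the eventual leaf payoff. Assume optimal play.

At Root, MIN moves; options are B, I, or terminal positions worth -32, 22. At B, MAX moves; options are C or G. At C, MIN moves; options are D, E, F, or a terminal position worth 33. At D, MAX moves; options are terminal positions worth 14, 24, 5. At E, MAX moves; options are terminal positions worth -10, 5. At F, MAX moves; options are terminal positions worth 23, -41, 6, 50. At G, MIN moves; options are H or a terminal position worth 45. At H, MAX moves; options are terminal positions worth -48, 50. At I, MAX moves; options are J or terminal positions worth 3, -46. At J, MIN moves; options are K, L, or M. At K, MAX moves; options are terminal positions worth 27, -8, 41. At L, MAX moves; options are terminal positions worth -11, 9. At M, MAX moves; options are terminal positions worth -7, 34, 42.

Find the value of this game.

D (MAX): max(14, 24, 5) = 24
E (MAX): max(-10, 5) = 5
F (MAX): max(23, -41, 6, 50) = 50
C (MIN): min(24, 5, 50, 33) = 5
H (MAX): max(-48, 50) = 50
G (MIN): min(50, 45) = 45
B (MAX): max(5, 45) = 45
K (MAX): max(27, -8, 41) = 41
L (MAX): max(-11, 9) = 9
M (MAX): max(-7, 34, 42) = 42
J (MIN): min(41, 9, 42) = 9
I (MAX): max(9, 3, -46) = 9
Root (MIN): min(45, 9, -32, 22) = -32

-32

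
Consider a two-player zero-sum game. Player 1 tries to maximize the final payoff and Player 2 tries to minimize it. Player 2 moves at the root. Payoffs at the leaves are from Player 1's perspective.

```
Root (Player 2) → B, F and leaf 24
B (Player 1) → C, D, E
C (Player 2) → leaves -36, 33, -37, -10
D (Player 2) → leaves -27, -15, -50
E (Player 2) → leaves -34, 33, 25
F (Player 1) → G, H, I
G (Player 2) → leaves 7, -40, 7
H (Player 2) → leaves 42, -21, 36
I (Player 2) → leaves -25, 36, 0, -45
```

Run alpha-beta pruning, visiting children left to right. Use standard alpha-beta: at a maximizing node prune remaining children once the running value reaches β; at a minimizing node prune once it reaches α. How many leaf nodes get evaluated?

17

C [α=-∞,β=+∞]: v=-37
D [α=-37,β=+∞]: v=-50
E [α=-37,β=+∞]: v=-34
B [α=-∞,β=+∞]: v=-34
G [α=-∞,β=-34]: v=-40
H [α=-40,β=-34]: v=-21
F [α=-∞,β=-34]: v=-21 after child 2 ≥ β → β-cutoff, skip 1
Root [α=-∞,β=+∞]: v=-34
Leaves evaluated: 17 of 21.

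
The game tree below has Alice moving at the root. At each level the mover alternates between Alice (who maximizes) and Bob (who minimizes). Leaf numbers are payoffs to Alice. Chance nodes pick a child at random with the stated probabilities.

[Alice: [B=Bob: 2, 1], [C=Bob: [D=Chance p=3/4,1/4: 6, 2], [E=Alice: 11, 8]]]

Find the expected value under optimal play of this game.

5

B (Bob): min(2, 1) = 1
D (Chance): 3/4·6 + 1/4·2 = 5
E (Alice): max(11, 8) = 11
C (Bob): min(5, 11) = 5
Root (Alice): max(1, 5) = 5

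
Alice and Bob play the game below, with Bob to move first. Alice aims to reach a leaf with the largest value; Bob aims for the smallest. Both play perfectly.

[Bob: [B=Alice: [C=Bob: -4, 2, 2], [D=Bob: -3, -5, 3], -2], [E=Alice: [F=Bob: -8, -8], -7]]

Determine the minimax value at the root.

-7

C (Bob): min(-4, 2, 2) = -4
D (Bob): min(-3, -5, 3) = -5
B (Alice): max(-4, -5, -2) = -2
F (Bob): min(-8, -8) = -8
E (Alice): max(-8, -7) = -7
Root (Bob): min(-2, -7) = -7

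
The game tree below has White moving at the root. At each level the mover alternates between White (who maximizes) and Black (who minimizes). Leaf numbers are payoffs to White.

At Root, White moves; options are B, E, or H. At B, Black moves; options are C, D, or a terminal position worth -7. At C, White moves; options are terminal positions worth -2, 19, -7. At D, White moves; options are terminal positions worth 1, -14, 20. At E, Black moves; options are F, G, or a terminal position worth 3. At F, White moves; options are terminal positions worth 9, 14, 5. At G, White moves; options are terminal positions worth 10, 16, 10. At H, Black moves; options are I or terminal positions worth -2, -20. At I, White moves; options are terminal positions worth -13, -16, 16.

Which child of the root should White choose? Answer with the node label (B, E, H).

C (White): max(-2, 19, -7) = 19
D (White): max(1, -14, 20) = 20
B (Black): min(19, 20, -7) = -7
F (White): max(9, 14, 5) = 14
G (White): max(10, 16, 10) = 16
E (Black): min(14, 16, 3) = 3
I (White): max(-13, -16, 16) = 16
H (Black): min(16, -2, -20) = -20
Root (White): max(-7, 3, -20) = 3
White picks the child with the highest value: E (value 3).

E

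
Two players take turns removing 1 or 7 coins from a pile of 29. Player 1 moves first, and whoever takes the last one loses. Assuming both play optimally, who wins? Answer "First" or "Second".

W/L table (W = player to move can force a win):
i:   0  1  2  3  4  5  6  7  8  9 10 11 12 13 14 15 16 17 18 19 20 21 22 23 24 25 26 27 28 29
     W  L  W  L  W  L  W  L  W  L  W  L  W  L  W  L  W  L  W  L  W  L  W  L  W  L  W  L  W  L
Position 29 is L, so the second player wins.

Second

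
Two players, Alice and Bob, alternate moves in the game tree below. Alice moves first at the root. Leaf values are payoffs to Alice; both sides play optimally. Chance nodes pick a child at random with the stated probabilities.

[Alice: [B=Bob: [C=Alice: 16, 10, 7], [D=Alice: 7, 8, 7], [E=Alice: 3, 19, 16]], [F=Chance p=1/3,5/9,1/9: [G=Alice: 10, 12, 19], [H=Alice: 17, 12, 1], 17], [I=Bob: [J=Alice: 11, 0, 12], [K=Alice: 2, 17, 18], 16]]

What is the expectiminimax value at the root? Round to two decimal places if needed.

C (Alice): max(16, 10, 7) = 16
D (Alice): max(7, 8, 7) = 8
E (Alice): max(3, 19, 16) = 19
B (Bob): min(16, 8, 19) = 8
G (Alice): max(10, 12, 19) = 19
H (Alice): max(17, 12, 1) = 17
F (Chance): 1/3·19 + 5/9·17 + 1/9·17 = 17.67
J (Alice): max(11, 0, 12) = 12
K (Alice): max(2, 17, 18) = 18
I (Bob): min(12, 18, 16) = 12
Root (Alice): max(8, 17.67, 12) = 17.67

17.67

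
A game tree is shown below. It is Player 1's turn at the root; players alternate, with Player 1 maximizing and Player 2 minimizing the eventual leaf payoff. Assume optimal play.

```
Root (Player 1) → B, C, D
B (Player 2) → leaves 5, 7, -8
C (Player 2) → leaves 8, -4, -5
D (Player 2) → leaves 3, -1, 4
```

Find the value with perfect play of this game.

-1

B (Player 2): min(5, 7, -8) = -8
C (Player 2): min(8, -4, -5) = -5
D (Player 2): min(3, -1, 4) = -1
Root (Player 1): max(-8, -5, -1) = -1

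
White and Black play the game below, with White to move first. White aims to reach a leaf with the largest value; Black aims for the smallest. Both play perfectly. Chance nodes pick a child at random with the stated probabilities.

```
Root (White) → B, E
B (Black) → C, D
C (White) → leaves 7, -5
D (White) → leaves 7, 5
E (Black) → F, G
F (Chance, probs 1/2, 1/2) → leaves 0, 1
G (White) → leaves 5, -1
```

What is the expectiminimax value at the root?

C (White): max(7, -5) = 7
D (White): max(7, 5) = 7
B (Black): min(7, 7) = 7
F (Chance): 1/2·0 + 1/2·1 = 0.5
G (White): max(5, -1) = 5
E (Black): min(0.5, 5) = 0.5
Root (White): max(7, 0.5) = 7

7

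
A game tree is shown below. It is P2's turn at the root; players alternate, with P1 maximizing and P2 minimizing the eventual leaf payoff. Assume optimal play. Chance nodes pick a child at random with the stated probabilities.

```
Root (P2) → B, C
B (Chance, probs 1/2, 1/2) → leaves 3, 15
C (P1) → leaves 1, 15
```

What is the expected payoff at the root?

9

B (Chance): 1/2·3 + 1/2·15 = 9
C (P1): max(1, 15) = 15
Root (P2): min(9, 15) = 9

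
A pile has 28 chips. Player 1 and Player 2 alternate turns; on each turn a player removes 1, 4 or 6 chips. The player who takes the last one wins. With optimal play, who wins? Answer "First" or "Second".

i:   0  1  2  3  4  5  6  7  8  9 10 11 12 13 14 15 16 17 18 19 20 21 22 23 24 25 26 27 28
     L  W  L  W  W  L  W  L  W  W  L  W  L  W  W  L  W  L  W  W  L  W  L  W  W  L  W  L  W
Position 28 is W, so the first player wins.

First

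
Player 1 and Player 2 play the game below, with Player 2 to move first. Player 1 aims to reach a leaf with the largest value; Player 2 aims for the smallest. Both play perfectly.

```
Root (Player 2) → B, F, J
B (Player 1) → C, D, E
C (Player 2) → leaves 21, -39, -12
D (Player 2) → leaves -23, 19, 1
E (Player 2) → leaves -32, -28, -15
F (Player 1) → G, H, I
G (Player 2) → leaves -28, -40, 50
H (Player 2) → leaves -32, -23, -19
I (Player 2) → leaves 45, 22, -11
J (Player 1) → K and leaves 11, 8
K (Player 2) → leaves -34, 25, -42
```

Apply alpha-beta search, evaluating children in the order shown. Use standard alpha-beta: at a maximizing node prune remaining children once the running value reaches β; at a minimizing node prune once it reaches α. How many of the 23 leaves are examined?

20

C [α=-∞,β=+∞]: v=-39
D [α=-39,β=+∞]: v=-23
E [α=-23,β=+∞]: v=-32 after child 1 ≤ α → α-cutoff, skip 2
B [α=-∞,β=+∞]: v=-23
G [α=-∞,β=-23]: v=-40
H [α=-40,β=-23]: v=-32
I [α=-32,β=-23]: v=-11
F [α=-∞,β=-23]: v=-11
K [α=-∞,β=-23]: v=-42
J [α=-∞,β=-23]: v=11 after child 2 ≥ β → β-cutoff, skip 1
Root [α=-∞,β=+∞]: v=-23
Leaves evaluated: 20 of 23.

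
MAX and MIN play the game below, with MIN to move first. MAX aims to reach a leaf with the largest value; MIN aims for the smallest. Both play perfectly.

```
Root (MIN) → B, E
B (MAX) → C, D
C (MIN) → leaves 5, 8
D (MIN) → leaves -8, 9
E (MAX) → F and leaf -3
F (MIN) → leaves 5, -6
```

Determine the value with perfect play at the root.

-3

C (MIN): min(5, 8) = 5
D (MIN): min(-8, 9) = -8
B (MAX): max(5, -8) = 5
F (MIN): min(5, -6) = -6
E (MAX): max(-6, -3) = -3
Root (MIN): min(5, -3) = -3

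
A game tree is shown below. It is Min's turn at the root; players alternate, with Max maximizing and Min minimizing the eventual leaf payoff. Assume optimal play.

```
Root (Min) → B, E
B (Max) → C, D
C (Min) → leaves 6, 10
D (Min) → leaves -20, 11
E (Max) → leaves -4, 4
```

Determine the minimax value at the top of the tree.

4

C (Min): min(6, 10) = 6
D (Min): min(-20, 11) = -20
B (Max): max(6, -20) = 6
E (Max): max(-4, 4) = 4
Root (Min): min(6, 4) = 4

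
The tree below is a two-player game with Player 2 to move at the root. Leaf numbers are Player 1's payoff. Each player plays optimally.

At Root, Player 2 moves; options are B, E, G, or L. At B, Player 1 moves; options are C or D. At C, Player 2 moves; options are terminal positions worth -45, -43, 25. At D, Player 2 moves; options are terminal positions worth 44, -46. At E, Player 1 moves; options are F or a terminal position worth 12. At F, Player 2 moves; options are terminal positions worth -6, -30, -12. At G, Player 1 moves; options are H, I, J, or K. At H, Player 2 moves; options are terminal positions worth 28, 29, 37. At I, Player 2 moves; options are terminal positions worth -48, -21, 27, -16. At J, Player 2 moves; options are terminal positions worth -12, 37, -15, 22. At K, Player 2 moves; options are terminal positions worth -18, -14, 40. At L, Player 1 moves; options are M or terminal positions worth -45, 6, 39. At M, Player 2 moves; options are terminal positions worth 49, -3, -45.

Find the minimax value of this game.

-45

C (Player 2): min(-45, -43, 25) = -45
D (Player 2): min(44, -46) = -46
B (Player 1): max(-45, -46) = -45
F (Player 2): min(-6, -30, -12) = -30
E (Player 1): max(-30, 12) = 12
H (Player 2): min(28, 29, 37) = 28
I (Player 2): min(-48, -21, 27, -16) = -48
J (Player 2): min(-12, 37, -15, 22) = -15
K (Player 2): min(-18, -14, 40) = -18
G (Player 1): max(28, -48, -15, -18) = 28
M (Player 2): min(49, -3, -45) = -45
L (Player 1): max(-45, -45, 6, 39) = 39
Root (Player 2): min(-45, 12, 28, 39) = -45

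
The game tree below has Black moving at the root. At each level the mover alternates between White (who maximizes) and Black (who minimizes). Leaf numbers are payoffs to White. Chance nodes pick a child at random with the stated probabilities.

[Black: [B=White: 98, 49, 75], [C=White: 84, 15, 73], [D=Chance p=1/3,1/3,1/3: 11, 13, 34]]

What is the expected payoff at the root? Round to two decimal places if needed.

19.33

B (White): max(98, 49, 75) = 98
C (White): max(84, 15, 73) = 84
D (Chance): 1/3·11 + 1/3·13 + 1/3·34 = 19.33
Root (Black): min(98, 84, 19.33) = 19.33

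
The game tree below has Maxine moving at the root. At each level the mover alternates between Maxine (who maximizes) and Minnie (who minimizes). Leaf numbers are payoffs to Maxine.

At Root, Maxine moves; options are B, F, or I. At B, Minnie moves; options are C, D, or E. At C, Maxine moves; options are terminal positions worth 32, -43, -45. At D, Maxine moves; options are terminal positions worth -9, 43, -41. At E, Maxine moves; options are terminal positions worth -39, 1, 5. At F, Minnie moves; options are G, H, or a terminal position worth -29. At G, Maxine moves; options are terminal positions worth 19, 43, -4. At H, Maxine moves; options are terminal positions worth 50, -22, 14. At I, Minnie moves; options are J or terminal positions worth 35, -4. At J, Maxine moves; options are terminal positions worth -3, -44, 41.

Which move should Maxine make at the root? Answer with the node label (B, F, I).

B

C (Maxine): max(32, -43, -45) = 32
D (Maxine): max(-9, 43, -41) = 43
E (Maxine): max(-39, 1, 5) = 5
B (Minnie): min(32, 43, 5) = 5
G (Maxine): max(19, 43, -4) = 43
H (Maxine): max(50, -22, 14) = 50
F (Minnie): min(43, 50, -29) = -29
J (Maxine): max(-3, -44, 41) = 41
I (Minnie): min(41, 35, -4) = -4
Root (Maxine): max(5, -29, -4) = 5
Maxine picks the child with the highest value: B (value 5).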